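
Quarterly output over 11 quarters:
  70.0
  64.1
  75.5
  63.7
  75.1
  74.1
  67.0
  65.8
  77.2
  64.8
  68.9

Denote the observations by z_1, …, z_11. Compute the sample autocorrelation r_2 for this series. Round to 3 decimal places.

0.007

Mean z̄ = (70.0 + 64.1 + 75.5 + 63.7 + 75.1 + 74.1 + 67.0 + 65.8 + 77.2 + 64.8 + 68.9)/11 = 69.6545
Numerator Σ_{t=1}^{9}(z_t−z̄)(z_{t+2}−z̄) = 1.8531
Denominator Σ(z_t−z̄)² = 252.9873
r_2 = 1.8531 / 252.9873 = 0.007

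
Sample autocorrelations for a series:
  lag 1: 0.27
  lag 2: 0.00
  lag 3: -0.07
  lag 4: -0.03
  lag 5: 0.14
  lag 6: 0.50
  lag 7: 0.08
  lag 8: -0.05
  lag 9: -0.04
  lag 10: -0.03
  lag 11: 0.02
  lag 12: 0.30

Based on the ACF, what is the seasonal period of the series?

The largest autocorrelation is r_6 = 0.50, with a weaker echo at lag 12 (0.30); the remaining lags stay at or below 0.27. The elevated value at lag 1 (0.27), dropping to 0.00 at lag 2, reflects decaying short-term dependence rather than seasonality.
The dominant spike at lag 6 indicates a seasonal period of 6.

6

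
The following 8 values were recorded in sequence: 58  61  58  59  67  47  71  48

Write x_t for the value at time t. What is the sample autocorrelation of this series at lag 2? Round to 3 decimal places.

0.458

Mean x̄ = (58 + 61 + 58 + 59 + 67 + 47 + 71 + 48)/8 = 58.6250
Deviations from mean: -0.6250, 2.3750, -0.6250, 0.3750, 8.3750, -11.6250, 12.3750, -10.6250
Numerator Σ_{t=1}^{6}(x_t−x̄)(x_{t+2}−x̄) = 218.8438
Denominator Σ(x_t−x̄)² = 477.8750
r_2 = 218.8438 / 477.8750 = 0.458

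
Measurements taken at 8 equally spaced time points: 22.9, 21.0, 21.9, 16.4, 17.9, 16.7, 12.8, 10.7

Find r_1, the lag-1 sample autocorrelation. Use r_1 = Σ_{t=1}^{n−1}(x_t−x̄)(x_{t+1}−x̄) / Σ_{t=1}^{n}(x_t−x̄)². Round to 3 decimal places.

Mean x̄ = (22.9 + 21.0 + 21.9 + 16.4 + 17.9 + 16.7 + 12.8 + 10.7)/8 = 17.5375
Deviations from mean: 5.3625, 3.4625, 4.3625, -1.1375, 0.3625, -0.8375, -4.7375, -6.8375
Numerator Σ_{t=1}^{7}(x_t−x̄)(x_{t+1}−x̄) = 64.3548
Denominator Σ(x_t−x̄)² = 131.0988
r_1 = 64.3548 / 131.0988 = 0.491

0.491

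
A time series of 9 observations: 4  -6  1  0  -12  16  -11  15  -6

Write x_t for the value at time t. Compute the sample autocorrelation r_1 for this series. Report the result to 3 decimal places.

-0.783

Mean x̄ = (4 − 6 + 1 + 0 − 12 + 16 − 11 + 15 − 6)/9 = 0.1111
Numerator Σ_{t=1}^{8}(x_t−x̄)(x_{t+1}−x̄) = -653.3457
Denominator Σ(x_t−x̄)² = 834.8889
r_1 = -653.3457 / 834.8889 = -0.783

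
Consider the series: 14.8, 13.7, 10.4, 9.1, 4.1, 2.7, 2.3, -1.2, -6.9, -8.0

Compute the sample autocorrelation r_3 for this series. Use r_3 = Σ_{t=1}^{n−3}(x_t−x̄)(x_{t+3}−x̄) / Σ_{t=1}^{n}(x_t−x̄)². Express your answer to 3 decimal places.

Mean x̄ = (14.8 + 13.7 + 10.4 + 9.1 + 4.1 + 2.7 + 2.3 − 1.2 − 6.9 − 8.0)/10 = 4.1000
Numerator Σ_{t=1}^{7}(x_t−x̄)(x_{t+3}−x̄) = 72.8600
Denominator Σ(x_t−x̄)² = 572.0400
r_3 = 72.8600 / 572.0400 = 0.127

0.127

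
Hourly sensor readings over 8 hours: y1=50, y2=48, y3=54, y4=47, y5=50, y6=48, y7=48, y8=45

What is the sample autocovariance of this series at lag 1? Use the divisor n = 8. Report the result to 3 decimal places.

-1.727

Mean ȳ = (50 + 48 + 54 + 47 + 50 + 48 + 48 + 45)/8 = 48.7500
Σ_{t=1}^{7}(y_t−ȳ)(y_{t+1}−ȳ) = -13.8125
γ_1 = -13.8125 / 8 = -1.727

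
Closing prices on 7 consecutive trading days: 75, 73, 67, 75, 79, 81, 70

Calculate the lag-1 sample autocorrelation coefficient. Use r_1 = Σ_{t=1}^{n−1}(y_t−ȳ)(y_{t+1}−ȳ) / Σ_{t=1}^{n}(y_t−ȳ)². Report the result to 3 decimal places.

0.067

Mean ȳ = (75 + 73 + 67 + 75 + 79 + 81 + 70)/7 = 74.2857
Deviations from mean: 0.7143, -1.2857, -7.2857, 0.7143, 4.7143, 6.7143, -4.2857
Numerator Σ_{t=1}^{6}(y_t−ȳ)(y_{t+1}−ȳ) = 9.4898
Denominator Σ(y_t−ȳ)² = 141.4286
r_1 = 9.4898 / 141.4286 = 0.067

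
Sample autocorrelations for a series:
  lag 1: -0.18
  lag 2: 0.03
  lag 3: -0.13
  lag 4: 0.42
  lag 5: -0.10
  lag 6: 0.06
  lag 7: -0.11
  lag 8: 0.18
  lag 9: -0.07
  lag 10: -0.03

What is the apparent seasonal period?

The largest autocorrelation is r_4 = 0.42, with a weaker echo at lag 8 (0.18); the remaining lags stay at or below 0.06.
The dominant spike at lag 4 indicates a seasonal period of 4.

4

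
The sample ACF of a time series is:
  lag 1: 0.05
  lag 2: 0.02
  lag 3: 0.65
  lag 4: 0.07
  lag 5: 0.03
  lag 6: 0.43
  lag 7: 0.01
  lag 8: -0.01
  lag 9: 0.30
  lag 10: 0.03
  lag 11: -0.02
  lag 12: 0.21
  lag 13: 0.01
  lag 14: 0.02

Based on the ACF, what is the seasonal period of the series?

The largest autocorrelation is r_3 = 0.65, with weaker echoes at lags 6 (0.43), 9 (0.30) and 12 (0.21); the remaining lags stay at or below 0.07.
The dominant spike at lag 3 indicates a seasonal period of 3.

3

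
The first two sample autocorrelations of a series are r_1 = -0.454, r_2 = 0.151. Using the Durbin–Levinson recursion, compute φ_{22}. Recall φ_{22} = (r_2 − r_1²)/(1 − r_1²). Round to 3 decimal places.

φ_{22} = (r_2 − r_1²) / (1 − r_1²)
r_1² = (-0.454)² = 0.206116
Numerator = 0.151 − 0.2061 = -0.0551; denominator = 1 − 0.2061 = 0.7939
φ_{22} = -0.0551 / 0.7939 = -0.069

-0.069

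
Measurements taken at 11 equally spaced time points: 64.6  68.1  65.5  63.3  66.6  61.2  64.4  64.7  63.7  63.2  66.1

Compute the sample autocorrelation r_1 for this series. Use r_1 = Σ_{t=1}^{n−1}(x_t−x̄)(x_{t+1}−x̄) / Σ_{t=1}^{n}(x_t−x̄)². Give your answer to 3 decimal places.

-0.216

Mean x̄ = (64.6 + 68.1 + 65.5 + 63.3 + 66.6 + 61.2 + 64.4 + 64.7 + 63.7 + 63.2 + 66.1)/11 = 64.6727
Numerator Σ_{t=1}^{10}(x_t−x̄)(x_{t+1}−x̄) = -7.6444
Denominator Σ(x_t−x̄)² = 35.3218
r_1 = -7.6444 / 35.3218 = -0.216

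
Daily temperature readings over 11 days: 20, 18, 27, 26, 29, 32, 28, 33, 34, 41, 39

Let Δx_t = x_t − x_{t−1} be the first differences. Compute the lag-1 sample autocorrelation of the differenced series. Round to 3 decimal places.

-0.628

First differences Δx: -2, 9, -1, 3, 3, -4, 5, 1, 7, -2
Mean of differences = 1.9000
Numerator Σ(Δx_t−Δx̄)(Δx_{t+1}−Δx̄) = -102.3100
Denominator Σ(Δx_t−Δx̄)² = 162.9000
r_1(Δx) = -102.3100 / 162.9000 = -0.628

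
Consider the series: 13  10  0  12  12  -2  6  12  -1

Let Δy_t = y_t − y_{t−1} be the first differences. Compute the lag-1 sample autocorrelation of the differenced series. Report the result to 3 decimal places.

-0.334

First differences Δy: -3, -10, 12, 0, -14, 8, 6, -13
Mean of differences = -1.7500
Numerator Σ(Δy_t−Δȳ)(Δy_{t+1}−Δȳ) = -231.5625
Denominator Σ(Δy_t−Δȳ)² = 693.5000
r_1(Δy) = -231.5625 / 693.5000 = -0.334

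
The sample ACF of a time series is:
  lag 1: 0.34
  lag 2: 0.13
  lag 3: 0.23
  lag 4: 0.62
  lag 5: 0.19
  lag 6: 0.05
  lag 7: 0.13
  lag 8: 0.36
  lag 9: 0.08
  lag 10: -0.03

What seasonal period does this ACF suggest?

The largest autocorrelation is r_4 = 0.62, with a weaker echo at lag 8 (0.36); the remaining lags stay at or below 0.34. The elevated value at lag 1 (0.34), dropping to 0.13 at lag 2, reflects decaying short-term dependence rather than seasonality.
The dominant spike at lag 4 indicates a seasonal period of 4.

4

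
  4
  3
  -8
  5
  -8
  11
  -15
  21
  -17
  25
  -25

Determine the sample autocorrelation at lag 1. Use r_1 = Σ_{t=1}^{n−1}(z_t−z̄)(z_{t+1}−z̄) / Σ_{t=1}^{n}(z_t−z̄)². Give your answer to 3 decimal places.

Mean z̄ = (4 + 3 − 8 + 5 − 8 + 11 − 15 + 21 − 17 + 25 − 25)/11 = -0.3636
Numerator Σ_{t=1}^{10}(z_t−z̄)(z_{t+1}−z̄) = -2060.9504
Denominator Σ(z_t−z̄)² = 2502.5455
r_1 = -2060.9504 / 2502.5455 = -0.824

-0.824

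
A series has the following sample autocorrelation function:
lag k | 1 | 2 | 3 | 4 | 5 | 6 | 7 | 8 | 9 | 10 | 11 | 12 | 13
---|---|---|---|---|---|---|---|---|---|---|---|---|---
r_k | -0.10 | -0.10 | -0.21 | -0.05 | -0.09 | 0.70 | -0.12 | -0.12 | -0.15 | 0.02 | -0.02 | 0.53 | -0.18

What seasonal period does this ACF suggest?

The largest autocorrelation is r_6 = 0.70, with a weaker echo at lag 12 (0.53); the remaining lags stay at or below 0.02.
The dominant spike at lag 6 indicates a seasonal period of 6.

6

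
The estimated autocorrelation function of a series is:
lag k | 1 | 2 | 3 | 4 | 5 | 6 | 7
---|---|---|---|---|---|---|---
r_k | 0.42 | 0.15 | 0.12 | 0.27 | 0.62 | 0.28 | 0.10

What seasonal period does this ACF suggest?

5

The largest autocorrelation is r_5 = 0.62; the remaining lags stay at or below 0.42. The elevated value at lag 1 (0.42), dropping to 0.15 at lag 2, reflects decaying short-term dependence rather than seasonality.
The dominant spike at lag 5 indicates a seasonal period of 5.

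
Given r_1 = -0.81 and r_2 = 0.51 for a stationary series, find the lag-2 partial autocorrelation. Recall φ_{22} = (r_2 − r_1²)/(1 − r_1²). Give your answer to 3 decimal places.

-0.425

φ_{22} = (r_2 − r_1²) / (1 − r_1²)
r_1² = (-0.81)² = 0.6561
Numerator = 0.51 − 0.6561 = -0.1461; denominator = 1 − 0.6561 = 0.3439
φ_{22} = -0.1461 / 0.3439 = -0.425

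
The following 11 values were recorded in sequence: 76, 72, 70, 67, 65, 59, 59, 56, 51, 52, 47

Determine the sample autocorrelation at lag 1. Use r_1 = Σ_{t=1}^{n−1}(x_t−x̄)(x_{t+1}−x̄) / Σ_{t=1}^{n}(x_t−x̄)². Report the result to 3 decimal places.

Mean x̄ = (76 + 72 + 70 + 67 + 65 + 59 + 59 + 56 + 51 + 52 + 47)/11 = 61.2727
Numerator Σ_{t=1}^{10}(x_t−x̄)(x_{t+1}−x̄) = 613.3802
Denominator Σ(x_t−x̄)² = 888.1818
r_1 = 613.3802 / 888.1818 = 0.691

0.691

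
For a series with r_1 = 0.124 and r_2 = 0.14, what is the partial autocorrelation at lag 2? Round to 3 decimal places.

0.127

φ_{22} = (r_2 − r_1²) / (1 − r_1²)
r_1² = (0.124)² = 0.015376
Numerator = 0.14 − 0.0154 = 0.1246; denominator = 1 − 0.0154 = 0.9846
φ_{22} = 0.1246 / 0.9846 = 0.127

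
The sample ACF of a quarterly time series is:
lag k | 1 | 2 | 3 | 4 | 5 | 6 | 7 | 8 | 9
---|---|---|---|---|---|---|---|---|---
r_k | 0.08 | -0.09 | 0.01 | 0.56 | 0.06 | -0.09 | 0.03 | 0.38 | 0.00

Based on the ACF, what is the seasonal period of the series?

4

The largest autocorrelation is r_4 = 0.56, with a weaker echo at lag 8 (0.38); the remaining lags stay at or below 0.08.
The dominant spike at lag 4 indicates a seasonal period of 4.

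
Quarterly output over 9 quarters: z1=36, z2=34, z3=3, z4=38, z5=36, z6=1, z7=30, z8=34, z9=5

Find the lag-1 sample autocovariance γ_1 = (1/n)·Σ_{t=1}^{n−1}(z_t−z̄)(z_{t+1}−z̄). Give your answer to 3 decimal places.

Mean z̄ = (36 + 34 + 3 + 38 + 36 + 1 + 30 + 34 + 5)/9 = 24.1111
Σ_{t=1}^{8}(z_t−z̄)(z_{t+1}−z̄) = -760.9012
γ_1 = -760.9012 / 9 = -84.545

-84.545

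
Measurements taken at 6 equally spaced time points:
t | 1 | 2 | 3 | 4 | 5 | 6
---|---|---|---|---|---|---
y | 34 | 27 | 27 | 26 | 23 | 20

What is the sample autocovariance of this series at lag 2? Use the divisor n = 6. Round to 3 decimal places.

0.796

Mean ȳ = (34 + 27 + 27 + 26 + 23 + 20)/6 = 26.1667
Deviations: 7.8333, 0.8333, 0.8333, -0.1667, -3.1667, -6.1667
Σ_{t=1}^{4}(y_t−ȳ)(y_{t+2}−ȳ) = 4.7778
γ_2 = 4.7778 / 6 = 0.796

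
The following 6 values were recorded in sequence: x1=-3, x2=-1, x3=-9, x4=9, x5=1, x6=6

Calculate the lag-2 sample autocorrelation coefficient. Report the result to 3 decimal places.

Mean x̄ = (-3 − 1 − 9 + 9 + 1 + 6)/6 = 0.5000
Deviations from mean: -3.5000, -1.5000, -9.5000, 8.5000, 0.5000, 5.5000
Σ(x_t−x̄)(x_{t+2}−x̄) = (33.2500) + (-12.7500) + (-4.7500) + (46.7500) = 62.5000
Denominator Σ(x_t−x̄)² = 207.5000
r_2 = 62.5000 / 207.5000 = 0.301

0.301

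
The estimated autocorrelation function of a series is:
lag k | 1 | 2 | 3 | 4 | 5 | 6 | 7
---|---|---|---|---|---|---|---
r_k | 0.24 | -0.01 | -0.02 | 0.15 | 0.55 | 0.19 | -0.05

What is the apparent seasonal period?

5

The largest autocorrelation is r_5 = 0.55; the remaining lags stay at or below 0.24.
The dominant spike at lag 5 indicates a seasonal period of 5.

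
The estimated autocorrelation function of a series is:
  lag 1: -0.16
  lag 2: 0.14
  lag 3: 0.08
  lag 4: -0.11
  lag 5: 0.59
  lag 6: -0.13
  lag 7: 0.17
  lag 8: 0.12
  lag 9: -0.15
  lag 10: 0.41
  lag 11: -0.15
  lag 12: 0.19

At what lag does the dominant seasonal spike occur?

5

The largest autocorrelation is r_5 = 0.59, with a weaker echo at lag 10 (0.41); the remaining lags stay at or below 0.19.
The dominant spike at lag 5 indicates a seasonal period of 5.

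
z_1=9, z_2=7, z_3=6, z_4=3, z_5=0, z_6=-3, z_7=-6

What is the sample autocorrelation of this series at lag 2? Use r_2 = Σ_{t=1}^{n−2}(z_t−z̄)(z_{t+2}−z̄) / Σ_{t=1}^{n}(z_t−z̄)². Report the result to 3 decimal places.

0.191

Mean z̄ = (9 + 7 + 6 + 3 + 0 − 3 − 6)/7 = 2.2857
Deviations from mean: 6.7143, 4.7143, 3.7143, 0.7143, -2.2857, -5.2857, -8.2857
Numerator Σ_{t=1}^{5}(z_t−z̄)(z_{t+2}−z̄) = 34.9796
Denominator Σ(z_t−z̄)² = 183.4286
r_2 = 34.9796 / 183.4286 = 0.191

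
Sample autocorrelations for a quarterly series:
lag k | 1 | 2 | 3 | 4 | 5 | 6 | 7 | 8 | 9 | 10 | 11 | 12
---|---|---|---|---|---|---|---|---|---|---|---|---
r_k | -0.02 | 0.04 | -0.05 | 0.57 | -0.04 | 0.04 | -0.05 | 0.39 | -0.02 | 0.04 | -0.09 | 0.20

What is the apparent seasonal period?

The largest autocorrelation is r_4 = 0.57, with weaker echoes at lags 8 (0.39) and 12 (0.20); the remaining lags stay at or below 0.04.
The dominant spike at lag 4 indicates a seasonal period of 4.

4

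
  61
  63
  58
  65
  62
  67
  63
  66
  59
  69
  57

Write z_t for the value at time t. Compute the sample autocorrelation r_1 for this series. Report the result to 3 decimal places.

-0.593

Mean z̄ = (61 + 63 + 58 + 65 + 62 + 67 + 63 + 66 + 59 + 69 + 57)/11 = 62.7273
Numerator Σ_{t=1}^{10}(z_t−z̄)(z_{t+1}−z̄) = -86.7107
Denominator Σ(z_t−z̄)² = 146.1818
r_1 = -86.7107 / 146.1818 = -0.593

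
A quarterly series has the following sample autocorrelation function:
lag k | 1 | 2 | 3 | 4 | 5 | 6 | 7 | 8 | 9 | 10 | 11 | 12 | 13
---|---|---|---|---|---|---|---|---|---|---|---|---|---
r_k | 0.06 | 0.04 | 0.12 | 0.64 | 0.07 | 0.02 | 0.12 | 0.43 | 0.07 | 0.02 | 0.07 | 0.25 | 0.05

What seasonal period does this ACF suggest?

4

The largest autocorrelation is r_4 = 0.64, with weaker echoes at lags 8 (0.43) and 12 (0.25); the remaining lags stay at or below 0.12.
The dominant spike at lag 4 indicates a seasonal period of 4.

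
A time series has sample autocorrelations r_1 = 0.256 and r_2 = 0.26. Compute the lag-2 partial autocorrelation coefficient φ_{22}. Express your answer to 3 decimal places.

0.208

φ_{22} = (r_2 − r_1²) / (1 − r_1²)
r_1² = (0.256)² = 0.065536
Numerator = 0.26 − 0.0655 = 0.1945; denominator = 1 − 0.0655 = 0.9345
φ_{22} = 0.1945 / 0.9345 = 0.208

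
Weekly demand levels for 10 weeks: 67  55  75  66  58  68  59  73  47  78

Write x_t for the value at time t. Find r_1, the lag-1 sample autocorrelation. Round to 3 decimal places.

Mean x̄ = (67 + 55 + 75 + 66 + 58 + 68 + 59 + 73 + 47 + 78)/10 = 64.6000
Numerator Σ_{t=1}^{9}(x_t−x̄)(x_{t+1}−x̄) = -589.7600
Denominator Σ(x_t−x̄)² = 854.4000
r_1 = -589.7600 / 854.4000 = -0.690

-0.690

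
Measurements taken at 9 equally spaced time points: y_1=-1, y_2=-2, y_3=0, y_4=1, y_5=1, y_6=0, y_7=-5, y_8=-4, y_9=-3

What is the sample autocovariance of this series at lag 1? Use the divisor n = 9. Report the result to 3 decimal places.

Mean ȳ = (-1 − 2 + 0 + 1 + 1 + 0 − 5 − 4 − 3)/9 = -1.4444
Σ_{t=1}^{8}(y_t−ȳ)(y_{t+1}−ȳ) = 19.9136
γ_1 = 19.9136 / 9 = 2.213

2.213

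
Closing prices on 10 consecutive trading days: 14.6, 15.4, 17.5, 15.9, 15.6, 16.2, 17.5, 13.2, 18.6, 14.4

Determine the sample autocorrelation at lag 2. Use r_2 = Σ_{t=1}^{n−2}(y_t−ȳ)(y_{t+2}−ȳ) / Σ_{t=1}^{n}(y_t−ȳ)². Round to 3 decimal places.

Mean ȳ = (14.6 + 15.4 + 17.5 + 15.9 + 15.6 + 16.2 + 17.5 + 13.2 + 18.6 + 14.4)/10 = 15.8900
Numerator Σ_{t=1}^{8}(y_t−ȳ)(y_{t+2}−ȳ) = 4.5248
Denominator Σ(y_t−ȳ)² = 24.0690
r_2 = 4.5248 / 24.0690 = 0.188

0.188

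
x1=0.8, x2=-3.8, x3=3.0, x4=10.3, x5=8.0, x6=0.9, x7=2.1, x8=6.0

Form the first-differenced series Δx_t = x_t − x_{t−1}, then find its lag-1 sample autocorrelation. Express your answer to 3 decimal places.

First differences Δx: -4.6, 6.8, 7.3, -2.3, -7.1, 1.2, 3.9
Mean of differences = 0.7429
Numerator Σ(Δx_t−Δx̄)(Δx_{t+1}−Δx̄) = 9.1253
Denominator Σ(Δx_t−Δx̄)² = 189.1771
r_1(Δx) = 9.1253 / 189.1771 = 0.048

0.048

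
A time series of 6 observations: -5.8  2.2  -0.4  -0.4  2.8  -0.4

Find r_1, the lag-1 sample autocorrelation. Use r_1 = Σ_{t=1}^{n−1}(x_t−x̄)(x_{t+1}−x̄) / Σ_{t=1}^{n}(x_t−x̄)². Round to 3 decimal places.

-0.313

Mean x̄ = (-5.8 + 2.2 − 0.4 − 0.4 + 2.8 − 0.4)/6 = -0.3333
Deviations from mean: -5.4667, 2.5333, -0.0667, -0.0667, 3.1333, -0.0667
Numerator Σ_{t=1}^{5}(x_t−x̄)(x_{t+1}−x̄) = -14.4311
Denominator Σ(x_t−x̄)² = 46.1333
r_1 = -14.4311 / 46.1333 = -0.313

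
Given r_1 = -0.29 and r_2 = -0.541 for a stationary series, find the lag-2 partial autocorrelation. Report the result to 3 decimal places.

φ_{22} = (r_2 − r_1²) / (1 − r_1²)
r_1² = (-0.29)² = 0.0841
Numerator = -0.541 − 0.0841 = -0.6251; denominator = 1 − 0.0841 = 0.9159
φ_{22} = -0.6251 / 0.9159 = -0.682

-0.682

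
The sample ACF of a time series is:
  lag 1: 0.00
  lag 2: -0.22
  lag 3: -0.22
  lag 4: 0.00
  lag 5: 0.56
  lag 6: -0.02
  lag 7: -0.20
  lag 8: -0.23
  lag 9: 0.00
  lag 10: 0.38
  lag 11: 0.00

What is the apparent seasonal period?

5

The largest autocorrelation is r_5 = 0.56, with a weaker echo at lag 10 (0.38); the remaining lags stay at or below 0.00.
The dominant spike at lag 5 indicates a seasonal period of 5.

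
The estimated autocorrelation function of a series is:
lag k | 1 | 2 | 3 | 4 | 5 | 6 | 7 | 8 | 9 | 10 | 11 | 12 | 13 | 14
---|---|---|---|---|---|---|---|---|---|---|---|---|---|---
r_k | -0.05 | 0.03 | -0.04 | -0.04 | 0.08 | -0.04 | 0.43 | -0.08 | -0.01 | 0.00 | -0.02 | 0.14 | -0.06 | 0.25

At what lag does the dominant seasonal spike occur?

The largest autocorrelation is r_7 = 0.43, with a weaker echo at lag 14 (0.25); the remaining lags stay at or below 0.14.
The dominant spike at lag 7 indicates a seasonal period of 7.

7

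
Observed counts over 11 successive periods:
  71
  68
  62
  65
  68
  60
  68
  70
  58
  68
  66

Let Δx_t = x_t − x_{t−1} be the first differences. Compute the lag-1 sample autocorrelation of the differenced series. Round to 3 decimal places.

First differences Δx: -3, -6, 3, 3, -8, 8, 2, -12, 10, -2
Mean of differences = -0.5000
Numerator Σ(Δx_t−Δx̄)(Δx_{t+1}−Δx̄) = -227.2500
Denominator Σ(Δx_t−Δx̄)² = 440.5000
r_1(Δx) = -227.2500 / 440.5000 = -0.516

-0.516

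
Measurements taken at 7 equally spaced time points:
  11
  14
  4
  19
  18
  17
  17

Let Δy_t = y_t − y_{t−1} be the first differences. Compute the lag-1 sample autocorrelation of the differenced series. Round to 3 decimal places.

First differences Δy: 3, -10, 15, -1, -1, 0
Mean of differences = 1.0000
Numerator Σ(Δy_t−Δȳ)(Δy_{t+1}−Δȳ) = -198.0000
Denominator Σ(Δy_t−Δȳ)² = 330.0000
r_1(Δy) = -198.0000 / 330.0000 = -0.600

-0.600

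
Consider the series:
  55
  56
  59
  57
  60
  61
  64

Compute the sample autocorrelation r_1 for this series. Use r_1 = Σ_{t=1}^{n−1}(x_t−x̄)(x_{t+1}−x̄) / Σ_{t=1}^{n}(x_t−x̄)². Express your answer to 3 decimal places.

0.369

Mean x̄ = (55 + 56 + 59 + 57 + 60 + 61 + 64)/7 = 58.8571
Numerator Σ_{t=1}^{6}(x_t−x̄)(x_{t+1}−x̄) = 21.6939
Denominator Σ(x_t−x̄)² = 58.8571
r_1 = 21.6939 / 58.8571 = 0.369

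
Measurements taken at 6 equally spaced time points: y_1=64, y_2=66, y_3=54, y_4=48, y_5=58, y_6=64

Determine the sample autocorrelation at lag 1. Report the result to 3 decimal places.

Mean ȳ = (64 + 66 + 54 + 48 + 58 + 64)/6 = 59.0000
Σ(y_t−ȳ)(y_{t+1}−ȳ) = (35.0000) + (-35.0000) + (55.0000) + (11.0000) + (-5.0000) = 61.0000
Denominator Σ(y_t−ȳ)² = 246.0000
r_1 = 61.0000 / 246.0000 = 0.248

0.248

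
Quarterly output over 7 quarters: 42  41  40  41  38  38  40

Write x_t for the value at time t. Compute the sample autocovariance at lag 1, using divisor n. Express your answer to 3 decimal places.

Mean x̄ = (42 + 41 + 40 + 41 + 38 + 38 + 40)/7 = 40.0000
Deviations: 2.0000, 1.0000, 0.0000, 1.0000, -2.0000, -2.0000, 0.0000
Σ_{t=1}^{6}(x_t−x̄)(x_{t+1}−x̄) = 4.0000
γ_1 = 4.0000 / 7 = 0.571

0.571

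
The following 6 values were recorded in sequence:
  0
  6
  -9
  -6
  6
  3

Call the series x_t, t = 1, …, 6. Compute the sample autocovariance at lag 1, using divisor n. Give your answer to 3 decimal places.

Mean x̄ = (0 + 6 − 9 − 6 + 6 + 3)/6 = 0.0000
Deviations: 0.0000, 6.0000, -9.0000, -6.0000, 6.0000, 3.0000
Σ_{t=1}^{5}(x_t−x̄)(x_{t+1}−x̄) = -18.0000
γ_1 = -18.0000 / 6 = -3.000

-3.000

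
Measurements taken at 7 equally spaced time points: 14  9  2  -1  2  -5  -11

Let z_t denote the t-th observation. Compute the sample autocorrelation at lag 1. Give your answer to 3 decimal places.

Mean z̄ = (14 + 9 + 2 − 1 + 2 − 5 − 11)/7 = 1.4286
Deviations from mean: 12.5714, 7.5714, 0.5714, -2.4286, 0.5714, -6.4286, -12.4286
Σ(z_t−z̄)(z_{t+1}−z̄) = (95.1837) + (4.3265) + (-1.3878) + (-1.3878) + (-3.6735) + (79.8980) = 172.9592
Denominator Σ(z_t−z̄)² = 417.7143
r_1 = 172.9592 / 417.7143 = 0.414

0.414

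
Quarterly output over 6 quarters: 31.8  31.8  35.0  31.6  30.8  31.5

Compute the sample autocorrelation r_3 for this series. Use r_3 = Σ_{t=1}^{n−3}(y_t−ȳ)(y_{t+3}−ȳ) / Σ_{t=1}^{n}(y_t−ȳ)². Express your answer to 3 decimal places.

-0.110

Mean ȳ = (31.8 + 31.8 + 35.0 + 31.6 + 30.8 + 31.5)/6 = 32.0833
Deviations from mean: -0.2833, -0.2833, 2.9167, -0.4833, -1.2833, -0.5833
Σ(y_t−ȳ)(y_{t+3}−ȳ) = (0.1369) + (0.3636) + (-1.7014) = -1.2008
Denominator Σ(y_t−ȳ)² = 10.8883
r_3 = -1.2008 / 10.8883 = -0.110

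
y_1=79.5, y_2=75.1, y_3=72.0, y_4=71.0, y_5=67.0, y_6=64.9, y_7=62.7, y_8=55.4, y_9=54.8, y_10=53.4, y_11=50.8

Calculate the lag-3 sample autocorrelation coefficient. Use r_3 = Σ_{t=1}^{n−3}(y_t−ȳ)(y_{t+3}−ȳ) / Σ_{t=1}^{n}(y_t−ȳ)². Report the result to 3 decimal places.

0.250

Mean ȳ = (79.5 + 75.1 + 72.0 + 71.0 + 67.0 + 64.9 + 62.7 + 55.4 + 54.8 + 53.4 + 50.8)/11 = 64.2364
Numerator Σ_{t=1}^{8}(y_t−ȳ)(y_{t+3}−ȳ) = 232.7160
Denominator Σ(y_t−ȳ)² = 932.5455
r_3 = 232.7160 / 932.5455 = 0.250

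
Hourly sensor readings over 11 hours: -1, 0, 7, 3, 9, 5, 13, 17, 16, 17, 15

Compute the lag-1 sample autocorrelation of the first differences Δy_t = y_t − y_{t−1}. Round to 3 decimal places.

First differences Δy: 1, 7, -4, 6, -4, 8, 4, -1, 1, -2
Mean of differences = 1.6000
Numerator Σ(Δy_t−Δȳ)(Δy_{t+1}−Δȳ) = -105.7600
Denominator Σ(Δy_t−Δȳ)² = 178.4000
r_1(Δy) = -105.7600 / 178.4000 = -0.593

-0.593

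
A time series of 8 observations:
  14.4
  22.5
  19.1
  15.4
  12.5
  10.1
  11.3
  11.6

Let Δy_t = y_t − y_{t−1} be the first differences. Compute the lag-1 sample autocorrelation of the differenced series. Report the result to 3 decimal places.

-0.042

First differences Δy: 8.1, -3.4, -3.7, -2.9, -2.4, 1.2, 0.3
Mean of differences = -0.4000
Numerator Σ(Δy_t−Δȳ)(Δy_{t+1}−Δȳ) = -4.4300
Denominator Σ(Δy_t−Δȳ)² = 105.4400
r_1(Δy) = -4.4300 / 105.4400 = -0.042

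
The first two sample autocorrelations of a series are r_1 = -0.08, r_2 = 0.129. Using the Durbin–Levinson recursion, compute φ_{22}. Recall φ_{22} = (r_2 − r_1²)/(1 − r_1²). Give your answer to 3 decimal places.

0.123

φ_{22} = (r_2 − r_1²) / (1 − r_1²)
r_1² = (-0.08)² = 0.0064
Numerator = 0.129 − 0.0064 = 0.1226; denominator = 1 − 0.0064 = 0.9936
φ_{22} = 0.1226 / 0.9936 = 0.123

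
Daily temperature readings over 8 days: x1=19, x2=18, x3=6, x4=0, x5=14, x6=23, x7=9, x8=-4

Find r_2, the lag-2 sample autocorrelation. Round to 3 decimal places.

-0.704

Mean x̄ = (19 + 18 + 6 + 0 + 14 + 23 + 9 − 4)/8 = 10.6250
Deviations from mean: 8.3750, 7.3750, -4.6250, -10.6250, 3.3750, 12.3750, -1.6250, -14.6250
Σ(x_t−x̄)(x_{t+2}−x̄) = (-38.7344) + (-78.3594) + (-15.6094) + (-131.4844) + (-5.4844) + (-180.9844) = -450.6563
Denominator Σ(x_t−x̄)² = 639.8750
r_2 = -450.6563 / 639.8750 = -0.704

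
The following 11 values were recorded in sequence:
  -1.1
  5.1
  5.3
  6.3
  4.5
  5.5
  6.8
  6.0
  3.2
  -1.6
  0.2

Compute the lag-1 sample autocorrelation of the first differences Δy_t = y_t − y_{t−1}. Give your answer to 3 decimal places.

0.075

First differences Δy: 6.2, 0.2, 1.0, -1.8, 1.0, 1.3, -0.8, -2.8, -4.8, 1.8
Mean of differences = 0.1300
Numerator Σ(Δy_t−Δȳ)(Δy_{t+1}−Δȳ) = 5.9941
Denominator Σ(Δy_t−Δȳ)² = 80.0010
r_1(Δy) = 5.9941 / 80.0010 = 0.075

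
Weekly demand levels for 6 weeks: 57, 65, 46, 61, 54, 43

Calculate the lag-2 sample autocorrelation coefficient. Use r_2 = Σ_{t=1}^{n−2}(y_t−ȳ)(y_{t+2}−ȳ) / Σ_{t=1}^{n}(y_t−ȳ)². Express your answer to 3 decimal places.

-0.066

Mean ȳ = (57 + 65 + 46 + 61 + 54 + 43)/6 = 54.3333
Deviations from mean: 2.6667, 10.6667, -8.3333, 6.6667, -0.3333, -11.3333
Σ(y_t−ȳ)(y_{t+2}−ȳ) = (-22.2222) + (71.1111) + (2.7778) + (-75.5556) = -23.8889
Denominator Σ(y_t−ȳ)² = 363.3333
r_2 = -23.8889 / 363.3333 = -0.066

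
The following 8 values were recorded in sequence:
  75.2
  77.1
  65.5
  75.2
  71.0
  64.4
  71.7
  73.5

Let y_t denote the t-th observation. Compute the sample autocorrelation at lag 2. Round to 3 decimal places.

-0.249

Mean ȳ = (75.2 + 77.1 + 65.5 + 75.2 + 71.0 + 64.4 + 71.7 + 73.5)/8 = 71.7000
Deviations from mean: 3.5000, 5.4000, -6.2000, 3.5000, -0.7000, -7.3000, 0.0000, 1.8000
Σ(y_t−ȳ)(y_{t+2}−ȳ) = (-21.7000) + (18.9000) + (4.3400) + (-25.5500) + (0.0000) + (-13.1400) = -37.1500
Denominator Σ(y_t−ȳ)² = 149.1200
r_2 = -37.1500 / 149.1200 = -0.249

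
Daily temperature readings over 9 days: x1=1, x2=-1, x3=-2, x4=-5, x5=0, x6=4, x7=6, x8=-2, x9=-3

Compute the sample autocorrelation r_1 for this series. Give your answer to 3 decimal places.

Mean x̄ = (1 − 1 − 2 − 5 + 0 + 4 + 6 − 2 − 3)/9 = -0.2222
Numerator Σ_{t=1}^{8}(x_t−x̄)(x_{t+1}−x̄) = 28.9506
Denominator Σ(x_t−x̄)² = 95.5556
r_1 = 28.9506 / 95.5556 = 0.303

0.303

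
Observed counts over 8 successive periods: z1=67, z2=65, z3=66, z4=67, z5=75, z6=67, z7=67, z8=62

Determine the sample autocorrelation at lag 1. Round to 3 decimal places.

0.021

Mean z̄ = (67 + 65 + 66 + 67 + 75 + 67 + 67 + 62)/8 = 67.0000
Deviations from mean: 0.0000, -2.0000, -1.0000, 0.0000, 8.0000, 0.0000, 0.0000, -5.0000
Numerator Σ_{t=1}^{7}(z_t−z̄)(z_{t+1}−z̄) = 2.0000
Denominator Σ(z_t−z̄)² = 94.0000
r_1 = 2.0000 / 94.0000 = 0.021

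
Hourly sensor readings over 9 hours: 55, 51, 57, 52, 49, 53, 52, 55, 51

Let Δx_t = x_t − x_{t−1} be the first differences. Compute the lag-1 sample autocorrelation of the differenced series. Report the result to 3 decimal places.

First differences Δx: -4, 6, -5, -3, 4, -1, 3, -4
Mean of differences = -0.5000
Numerator Σ(Δx_t−Δx̄)(Δx_{t+1}−Δx̄) = -68.2500
Denominator Σ(Δx_t−Δx̄)² = 126.0000
r_1(Δx) = -68.2500 / 126.0000 = -0.542

-0.542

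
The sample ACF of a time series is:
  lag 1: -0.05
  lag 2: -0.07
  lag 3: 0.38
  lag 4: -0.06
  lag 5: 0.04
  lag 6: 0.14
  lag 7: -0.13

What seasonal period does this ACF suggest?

The largest autocorrelation is r_3 = 0.38; the remaining lags stay at or below 0.14.
The dominant spike at lag 3 indicates a seasonal period of 3.

3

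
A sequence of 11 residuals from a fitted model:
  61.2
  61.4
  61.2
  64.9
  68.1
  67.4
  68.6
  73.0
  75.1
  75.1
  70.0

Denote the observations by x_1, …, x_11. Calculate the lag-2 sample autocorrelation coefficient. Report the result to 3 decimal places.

Mean x̄ = (61.2 + 61.4 + 61.2 + 64.9 + 68.1 + 67.4 + 68.6 + 73.0 + 75.1 + 75.1 + 70.0)/11 = 67.8182
Numerator Σ_{t=1}^{9}(x_t−x̄)(x_{t+2}−x̄) = 119.2521
Denominator Σ(x_t−x̄)² = 275.8364
r_2 = 119.2521 / 275.8364 = 0.432

0.432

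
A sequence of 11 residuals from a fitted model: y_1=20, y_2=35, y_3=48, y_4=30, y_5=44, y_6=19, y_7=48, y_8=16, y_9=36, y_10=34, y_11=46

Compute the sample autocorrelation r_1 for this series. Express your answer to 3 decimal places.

-0.531

Mean ȳ = (20 + 35 + 48 + 30 + 44 + 19 + 48 + 16 + 36 + 34 + 46)/11 = 34.1818
Numerator Σ_{t=1}^{10}(y_t−ȳ)(y_{t+1}−ȳ) = -744.7603
Denominator Σ(y_t−ȳ)² = 1401.6364
r_1 = -744.7603 / 1401.6364 = -0.531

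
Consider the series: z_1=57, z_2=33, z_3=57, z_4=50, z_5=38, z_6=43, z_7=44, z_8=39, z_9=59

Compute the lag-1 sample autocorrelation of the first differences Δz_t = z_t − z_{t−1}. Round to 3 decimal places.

First differences Δz: -24, 24, -7, -12, 5, 1, -5, 20
Mean of differences = 0.2500
Numerator Σ(Δz_t−Δz̄)(Δz_{t+1}−Δz̄) = -821.5625
Denominator Σ(Δz_t−Δz̄)² = 1795.5000
r_1(Δz) = -821.5625 / 1795.5000 = -0.458

-0.458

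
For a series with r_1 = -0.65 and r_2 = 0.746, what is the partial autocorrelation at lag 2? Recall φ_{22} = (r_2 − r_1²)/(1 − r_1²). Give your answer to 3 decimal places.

0.560

φ_{22} = (r_2 − r_1²) / (1 − r_1²)
r_1² = (-0.65)² = 0.4225
Numerator = 0.746 − 0.4225 = 0.3235; denominator = 1 − 0.4225 = 0.5775
φ_{22} = 0.3235 / 0.5775 = 0.560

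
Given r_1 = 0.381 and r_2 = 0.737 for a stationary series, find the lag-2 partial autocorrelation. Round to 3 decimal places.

φ_{22} = (r_2 − r_1²) / (1 − r_1²)
r_1² = (0.381)² = 0.145161
Numerator = 0.737 − 0.1452 = 0.5918; denominator = 1 − 0.1452 = 0.8548
φ_{22} = 0.5918 / 0.8548 = 0.692

0.692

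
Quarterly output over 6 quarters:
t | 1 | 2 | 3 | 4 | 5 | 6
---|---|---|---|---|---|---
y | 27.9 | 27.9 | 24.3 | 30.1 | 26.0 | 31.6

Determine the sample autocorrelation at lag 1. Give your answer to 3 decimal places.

Mean ȳ = (27.9 + 27.9 + 24.3 + 30.1 + 26.0 + 31.6)/6 = 27.9667
Deviations from mean: -0.0667, -0.0667, -3.6667, 2.1333, -1.9667, 3.6333
Numerator Σ_{t=1}^{5}(y_t−ȳ)(y_{t+1}−ȳ) = -18.9144
Denominator Σ(y_t−ȳ)² = 35.0733
r_1 = -18.9144 / 35.0733 = -0.539

-0.539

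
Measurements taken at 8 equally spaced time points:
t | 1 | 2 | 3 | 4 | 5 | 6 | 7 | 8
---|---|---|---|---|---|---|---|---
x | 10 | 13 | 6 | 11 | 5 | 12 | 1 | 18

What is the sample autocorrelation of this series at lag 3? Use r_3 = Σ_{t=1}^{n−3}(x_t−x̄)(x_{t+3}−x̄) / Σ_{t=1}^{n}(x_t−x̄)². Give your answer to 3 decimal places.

-0.378

Mean x̄ = (10 + 13 + 6 + 11 + 5 + 12 + 1 + 18)/8 = 9.5000
Σ(x_t−x̄)(x_{t+3}−x̄) = (0.7500) + (-15.7500) + (-8.7500) + (-12.7500) + (-38.2500) = -74.7500
Denominator Σ(x_t−x̄)² = 198.0000
r_3 = -74.7500 / 198.0000 = -0.378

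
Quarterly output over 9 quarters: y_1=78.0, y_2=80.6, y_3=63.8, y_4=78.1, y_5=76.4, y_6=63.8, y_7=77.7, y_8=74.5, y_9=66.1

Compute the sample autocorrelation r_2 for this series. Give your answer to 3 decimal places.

-0.317

Mean ȳ = (78.0 + 80.6 + 63.8 + 78.1 + 76.4 + 63.8 + 77.7 + 74.5 + 66.1)/9 = 73.2222
Numerator Σ_{t=1}^{7}(y_t−ȳ)(y_{t+2}−ȳ) = -114.6332
Denominator Σ(y_t−ȳ)² = 361.1156
r_2 = -114.6332 / 361.1156 = -0.317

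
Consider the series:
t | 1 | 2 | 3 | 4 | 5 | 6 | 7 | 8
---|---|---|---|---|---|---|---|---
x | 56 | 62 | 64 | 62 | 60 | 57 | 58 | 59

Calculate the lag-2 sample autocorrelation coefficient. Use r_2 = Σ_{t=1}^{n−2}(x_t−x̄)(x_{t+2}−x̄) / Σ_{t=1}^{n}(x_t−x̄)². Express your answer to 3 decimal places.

-0.269

Mean x̄ = (56 + 62 + 64 + 62 + 60 + 57 + 58 + 59)/8 = 59.7500
Deviations from mean: -3.7500, 2.2500, 4.2500, 2.2500, 0.2500, -2.7500, -1.7500, -0.7500
Numerator Σ_{t=1}^{6}(x_t−x̄)(x_{t+2}−x̄) = -14.3750
Denominator Σ(x_t−x̄)² = 53.5000
r_2 = -14.3750 / 53.5000 = -0.269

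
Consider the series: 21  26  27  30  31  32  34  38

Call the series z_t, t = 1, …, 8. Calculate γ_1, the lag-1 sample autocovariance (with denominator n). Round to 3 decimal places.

Mean z̄ = (21 + 26 + 27 + 30 + 31 + 32 + 34 + 38)/8 = 29.8750
Deviations: -8.8750, -3.8750, -2.8750, 0.1250, 1.1250, 2.1250, 4.1250, 8.1250
Σ_{t=1}^{7}(z_t−z̄)(z_{t+1}−z̄) = 89.9844
γ_1 = 89.9844 / 8 = 11.248

11.248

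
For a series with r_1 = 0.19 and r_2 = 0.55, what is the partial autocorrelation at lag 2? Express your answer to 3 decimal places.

φ_{22} = (r_2 − r_1²) / (1 − r_1²)
r_1² = (0.19)² = 0.0361
Numerator = 0.55 − 0.0361 = 0.5139; denominator = 1 − 0.0361 = 0.9639
φ_{22} = 0.5139 / 0.9639 = 0.533

0.533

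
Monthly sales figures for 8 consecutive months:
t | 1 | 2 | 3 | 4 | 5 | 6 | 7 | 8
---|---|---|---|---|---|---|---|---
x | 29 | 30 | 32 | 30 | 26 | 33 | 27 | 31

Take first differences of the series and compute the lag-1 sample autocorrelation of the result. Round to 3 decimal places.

-0.695

First differences Δx: 1, 2, -2, -4, 7, -6, 4
Mean of differences = 0.2857
Numerator Σ(Δx_t−Δx̄)(Δx_{t+1}−Δx̄) = -87.2245
Denominator Σ(Δx_t−Δx̄)² = 125.4286
r_1(Δx) = -87.2245 / 125.4286 = -0.695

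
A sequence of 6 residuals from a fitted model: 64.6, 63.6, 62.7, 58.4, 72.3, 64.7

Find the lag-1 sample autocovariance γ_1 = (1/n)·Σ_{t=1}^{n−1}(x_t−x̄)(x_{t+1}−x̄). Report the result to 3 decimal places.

-5.607

Mean x̄ = (64.6 + 63.6 + 62.7 + 58.4 + 72.3 + 64.7)/6 = 64.3833
Σ_{t=1}^{5}(x_t−x̄)(x_{t+1}−x̄) = -33.6403
γ_1 = -33.6403 / 6 = -5.607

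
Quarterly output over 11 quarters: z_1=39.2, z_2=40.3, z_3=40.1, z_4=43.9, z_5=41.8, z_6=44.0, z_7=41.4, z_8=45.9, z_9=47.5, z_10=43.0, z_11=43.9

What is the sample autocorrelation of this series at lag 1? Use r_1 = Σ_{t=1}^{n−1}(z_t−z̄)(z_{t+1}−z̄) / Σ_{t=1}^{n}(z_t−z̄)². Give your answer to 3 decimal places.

Mean z̄ = (39.2 + 40.3 + 40.1 + 43.9 + 41.8 + 44.0 + 41.4 + 45.9 + 47.5 + 43.0 + 43.9)/11 = 42.8182
Numerator Σ_{t=1}^{10}(z_t−z̄)(z_{t+1}−z̄) = 20.1406
Denominator Σ(z_t−z̄)² = 65.0564
r_1 = 20.1406 / 65.0564 = 0.310

0.310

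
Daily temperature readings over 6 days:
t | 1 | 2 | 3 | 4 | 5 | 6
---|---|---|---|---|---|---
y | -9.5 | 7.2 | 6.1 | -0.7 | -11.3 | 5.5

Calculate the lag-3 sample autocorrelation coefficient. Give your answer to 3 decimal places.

Mean ȳ = (-9.5 + 7.2 + 6.1 − 0.7 − 11.3 + 5.5)/6 = -0.4500
Σ(y_t−ȳ)(y_{t+3}−ȳ) = (2.2625) + (-83.0025) + (38.9725) = -41.7675
Denominator Σ(y_t−ȳ)² = 336.5150
r_3 = -41.7675 / 336.5150 = -0.124

-0.124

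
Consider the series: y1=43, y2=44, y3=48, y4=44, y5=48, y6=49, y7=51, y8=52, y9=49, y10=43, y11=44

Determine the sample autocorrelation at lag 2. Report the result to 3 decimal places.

Mean ȳ = (43 + 44 + 48 + 44 + 48 + 49 + 51 + 52 + 49 + 43 + 44)/11 = 46.8182
Numerator Σ_{t=1}^{9}(y_t−ȳ)(y_{t+2}−ȳ) = -1.8843
Denominator Σ(y_t−ȳ)² = 109.6364
r_2 = -1.8843 / 109.6364 = -0.017

-0.017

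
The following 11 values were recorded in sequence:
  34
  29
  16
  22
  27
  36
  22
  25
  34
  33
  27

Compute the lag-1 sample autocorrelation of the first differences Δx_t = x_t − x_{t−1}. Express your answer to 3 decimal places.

First differences Δx: -5, -13, 6, 5, 9, -14, 3, 9, -1, -6
Mean of differences = -0.7000
Numerator Σ(Δx_t−Δx̄)(Δx_{t+1}−Δx̄) = -79.6900
Denominator Σ(Δx_t−Δx̄)² = 654.1000
r_1(Δx) = -79.6900 / 654.1000 = -0.122

-0.122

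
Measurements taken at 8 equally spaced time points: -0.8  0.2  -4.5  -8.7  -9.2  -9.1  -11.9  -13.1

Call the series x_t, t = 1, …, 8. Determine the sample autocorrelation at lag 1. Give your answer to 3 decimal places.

Mean x̄ = (-0.8 + 0.2 − 4.5 − 8.7 − 9.2 − 9.1 − 11.9 − 13.1)/8 = -7.1375
Deviations from mean: 6.3375, 7.3375, 2.6375, -1.5625, -2.0625, -1.9625, -4.7625, -5.9625
Numerator Σ_{t=1}^{7}(x_t−x̄)(x_{t+1}−x̄) = 106.7461
Denominator Σ(x_t−x̄)² = 169.7388
r_1 = 106.7461 / 169.7388 = 0.629

0.629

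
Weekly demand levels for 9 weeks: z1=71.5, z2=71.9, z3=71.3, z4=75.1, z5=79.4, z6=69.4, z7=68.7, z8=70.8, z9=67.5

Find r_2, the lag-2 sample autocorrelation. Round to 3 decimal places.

Mean z̄ = (71.5 + 71.9 + 71.3 + 75.1 + 79.4 + 69.4 + 68.7 + 70.8 + 67.5)/9 = 71.7333
Σ(z_t−z̄)(z_{t+2}−z̄) = (0.1011) + (0.5611) + (-3.3222) + (-7.8556) + (-23.2556) + (2.1778) + (12.8411) = -18.7522
Denominator Σ(z_t−z̄)² = 103.8200
r_2 = -18.7522 / 103.8200 = -0.181

-0.181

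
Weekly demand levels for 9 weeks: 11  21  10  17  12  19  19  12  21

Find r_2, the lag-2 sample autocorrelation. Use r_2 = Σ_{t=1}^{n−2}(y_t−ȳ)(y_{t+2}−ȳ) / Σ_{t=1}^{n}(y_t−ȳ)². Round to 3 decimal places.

Mean ȳ = (11 + 21 + 10 + 17 + 12 + 19 + 19 + 12 + 21)/9 = 15.7778
Σ(y_t−ȳ)(y_{t+2}−ȳ) = (27.6049) + (6.3827) + (21.8272) + (3.9383) + (-12.1728) + (-12.1728) + (16.8272) = 52.2346
Denominator Σ(y_t−ȳ)² = 161.5556
r_2 = 52.2346 / 161.5556 = 0.323

0.323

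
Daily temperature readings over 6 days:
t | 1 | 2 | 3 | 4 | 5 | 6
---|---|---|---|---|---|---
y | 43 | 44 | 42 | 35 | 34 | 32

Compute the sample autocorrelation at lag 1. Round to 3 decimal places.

Mean ȳ = (43 + 44 + 42 + 35 + 34 + 32)/6 = 38.3333
Deviations from mean: 4.6667, 5.6667, 3.6667, -3.3333, -4.3333, -6.3333
Σ(y_t−ȳ)(y_{t+1}−ȳ) = (26.4444) + (20.7778) + (-12.2222) + (14.4444) + (27.4444) = 76.8889
Denominator Σ(y_t−ȳ)² = 137.3333
r_1 = 76.8889 / 137.3333 = 0.560

0.560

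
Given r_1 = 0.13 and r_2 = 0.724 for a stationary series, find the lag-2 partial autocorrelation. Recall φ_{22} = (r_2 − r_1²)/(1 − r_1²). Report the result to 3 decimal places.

φ_{22} = (r_2 − r_1²) / (1 − r_1²)
r_1² = (0.13)² = 0.0169
Numerator = 0.724 − 0.0169 = 0.7071; denominator = 1 − 0.0169 = 0.9831
φ_{22} = 0.7071 / 0.9831 = 0.719

0.719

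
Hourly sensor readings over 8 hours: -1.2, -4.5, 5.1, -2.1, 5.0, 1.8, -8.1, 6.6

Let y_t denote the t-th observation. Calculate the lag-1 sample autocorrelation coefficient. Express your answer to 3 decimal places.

Mean ȳ = (-1.2 − 4.5 + 5.1 − 2.1 + 5.0 + 1.8 − 8.1 + 6.6)/8 = 0.3250
Deviations from mean: -1.5250, -4.8250, 4.7750, -2.4250, 4.6750, 1.4750, -8.4250, 6.2750
Numerator Σ_{t=1}^{7}(y_t−ȳ)(y_{t+1}−ȳ) = -96.9956
Denominator Σ(y_t−ȳ)² = 188.6750
r_1 = -96.9956 / 188.6750 = -0.514

-0.514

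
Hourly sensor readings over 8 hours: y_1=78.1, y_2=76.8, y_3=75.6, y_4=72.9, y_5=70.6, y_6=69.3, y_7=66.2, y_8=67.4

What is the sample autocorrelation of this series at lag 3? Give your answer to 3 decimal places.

-0.070

Mean ȳ = (78.1 + 76.8 + 75.6 + 72.9 + 70.6 + 69.3 + 66.2 + 67.4)/8 = 72.1125
Deviations from mean: 5.9875, 4.6875, 3.4875, 0.7875, -1.5125, -2.8125, -5.9125, -4.7125
Numerator Σ_{t=1}^{5}(y_t−ȳ)(y_{t+3}−ȳ) = -9.7117
Denominator Σ(y_t−ȳ)² = 137.9688
r_3 = -9.7117 / 137.9688 = -0.070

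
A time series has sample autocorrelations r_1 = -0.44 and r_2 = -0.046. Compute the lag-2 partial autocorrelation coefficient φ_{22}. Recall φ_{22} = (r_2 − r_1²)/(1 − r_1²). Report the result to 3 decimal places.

-0.297

φ_{22} = (r_2 − r_1²) / (1 − r_1²)
r_1² = (-0.44)² = 0.1936
Numerator = -0.046 − 0.1936 = -0.2396; denominator = 1 − 0.1936 = 0.8064
φ_{22} = -0.2396 / 0.8064 = -0.297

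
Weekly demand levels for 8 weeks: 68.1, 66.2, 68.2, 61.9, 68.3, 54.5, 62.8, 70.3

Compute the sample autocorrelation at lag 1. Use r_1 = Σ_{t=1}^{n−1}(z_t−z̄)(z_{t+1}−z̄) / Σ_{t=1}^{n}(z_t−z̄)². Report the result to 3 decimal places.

Mean z̄ = (68.1 + 66.2 + 68.2 + 61.9 + 68.3 + 54.5 + 62.8 + 70.3)/8 = 65.0375
Deviations from mean: 3.0625, 1.1625, 3.1625, -3.1375, 3.2625, -10.5375, -2.2375, 5.2625
Numerator Σ_{t=1}^{7}(z_t−z̄)(z_{t+1}−z̄) = -35.4977
Denominator Σ(z_t−z̄)² = 184.9588
r_1 = -35.4977 / 184.9588 = -0.192

-0.192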